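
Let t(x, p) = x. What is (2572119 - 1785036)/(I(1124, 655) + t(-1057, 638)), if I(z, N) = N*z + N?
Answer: 787083/735818 ≈ 1.0697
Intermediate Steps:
I(z, N) = N + N*z
(2572119 - 1785036)/(I(1124, 655) + t(-1057, 638)) = (2572119 - 1785036)/(655*(1 + 1124) - 1057) = 787083/(655*1125 - 1057) = 787083/(736875 - 1057) = 787083/735818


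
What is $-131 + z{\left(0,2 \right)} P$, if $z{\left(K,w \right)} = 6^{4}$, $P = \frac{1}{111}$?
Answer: $- \frac{4415}{37} \approx -119.32$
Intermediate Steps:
$P = \frac{1}{111} \approx 0.009009$
$z{\left(K,w \right)} = 1296$
$-131 + z{\left(0,2 \right)} P = -131 + 1296 \cdot \frac{1}{111} = -131 + \frac{432}{37} = - \frac{4415}{37}$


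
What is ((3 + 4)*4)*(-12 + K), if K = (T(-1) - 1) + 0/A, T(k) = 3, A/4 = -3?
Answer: -280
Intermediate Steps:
A = -12 (A = 4*(-3) = -12)
K = 2 (K = (3 - 1) + 0/(-12) = 2 + 0*(-1/12) = 2 + 0 = 2)
((3 + 4)*4)*(-12 + K) = ((3 + 4)*4)*(-12 + 2) = (7*4)*(-10) = 28*(-10) = -280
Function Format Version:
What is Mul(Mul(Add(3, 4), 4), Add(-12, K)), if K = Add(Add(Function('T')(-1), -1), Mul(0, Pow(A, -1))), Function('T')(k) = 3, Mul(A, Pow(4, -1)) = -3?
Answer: -280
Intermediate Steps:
A = -12 (A = Mul(4, -3) = -12)
K = 2 (K = Add(Add(3, -1), Mul(0, Pow(-12, -1))) = Add(2, Mul(0, Rational(-1, 12))) = Add(2, 0) = 2)
Mul(Mul(Add(3, 4), 4), Add(-12, K)) = Mul(Mul(Add(3, 4), 4), Add(-12, 2)) = Mul(Mul(7, 4), -10) = Mul(28, -10) = -280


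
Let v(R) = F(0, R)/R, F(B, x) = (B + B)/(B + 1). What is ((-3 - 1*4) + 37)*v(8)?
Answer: 0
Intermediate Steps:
F(B, x) = 2*B/(1 + B) (F(B, x) = (2*B)/(1 + B) = 2*B/(1 + B))
v(R) = 0 (v(R) = (2*0/(1 + 0))/R = (2*0/1)/R = (2*0*1)/R = 0/R = 0)
((-3 - 1*4) + 37)*v(8) = ((-3 - 1*4) + 37)*0 = ((-3 - 4) + 37)*0 = (-7 + 37)*0 = 30*0 = 0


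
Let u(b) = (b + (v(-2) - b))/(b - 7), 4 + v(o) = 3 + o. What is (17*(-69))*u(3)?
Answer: -3519/4 ≈ -879.75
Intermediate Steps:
v(o) = -1 + o (v(o) = -4 + (3 + o) = -1 + o)
u(b) = -3/(-7 + b) (u(b) = (b + ((-1 - 2) - b))/(b - 7) = (b + (-3 - b))/(-7 + b) = -3/(-7 + b))
(17*(-69))*u(3) = (17*(-69))*(-3/(-7 + 3)) = -(-3519)/(-4) = -(-3519)*(-1)/4 = -1173*¾ = -3519/4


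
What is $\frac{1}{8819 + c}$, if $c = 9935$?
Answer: $\frac{1}{18754} \approx 5.3322 \cdot 10^{-5}$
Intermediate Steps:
$\frac{1}{8819 + c} = \frac{1}{8819 + 9935} = \frac{1}{18754}$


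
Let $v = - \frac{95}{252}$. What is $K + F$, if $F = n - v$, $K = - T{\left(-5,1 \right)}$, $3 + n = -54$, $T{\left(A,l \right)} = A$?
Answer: $- \frac{13009}{252} \approx -51.623$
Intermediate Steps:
$v = - \frac{95}{252}$ ($v = \left(-95\right) \frac{1}{252} = - \frac{95}{252} \approx -0.37698$)
$n = -57$ ($n = -3 - 54 = -57$)
$K = 5$ ($K = \left(-1\right) \left(-5\right) = 5$)
$F = - \frac{14269}{252}$ ($F = -57 - - \frac{95}{252} = -57 + \frac{95}{252} = - \frac{14269}{252} \approx -56.623$)
$K + F = 5 - \frac{14269}{252} = - \frac{13009}{252}$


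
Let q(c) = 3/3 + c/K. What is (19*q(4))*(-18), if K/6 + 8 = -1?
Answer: -950/3 ≈ -316.67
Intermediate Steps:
K = -54 (K = -48 + 6*(-1) = -48 - 6 = -54)
q(c) = 1 - c/54 (q(c) = 3/3 + c/(-54) = 3*(1/3) + c*(-1/54) = 1 - c/54)
(19*q(4))*(-18) = (19*(1 - 1/54*4))*(-18) = (19*(1 - 2/27))*(-18) = (19*(25/27))*(-18) = (475/27)*(-18) = -950/3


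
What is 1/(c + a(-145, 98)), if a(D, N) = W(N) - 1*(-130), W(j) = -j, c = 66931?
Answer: 1/66963 ≈ 1.4934e-5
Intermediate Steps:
a(D, N) = 130 - N (a(D, N) = -N - 1*(-130) = -N + 130 = 130 - N)
1/(c + a(-145, 98)) = 1/(66931 + (130 - 1*98)) = 1/(66931 + (130 - 98)) = 1/(66931 + 32) = 1/66963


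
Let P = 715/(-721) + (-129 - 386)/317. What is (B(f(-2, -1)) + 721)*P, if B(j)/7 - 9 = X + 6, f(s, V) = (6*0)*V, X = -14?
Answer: -62188880/32651 ≈ -1904.7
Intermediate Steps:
f(s, V) = 0 (f(s, V) = 0*V = 0)
B(j) = 7 (B(j) = 63 + 7*(-14 + 6) = 63 + 7*(-8) = 63 - 56 = 7)
P = -597970/228557 (P = 715*(-1/721) - 515*1/317 = -715/721 - 515/317 = -597970/228557 ≈ -2.6163)
(B(f(-2, -1)) + 721)*P = (7 + 721)*(-597970/228557) = 728*(-597970/228557) = -62188880/32651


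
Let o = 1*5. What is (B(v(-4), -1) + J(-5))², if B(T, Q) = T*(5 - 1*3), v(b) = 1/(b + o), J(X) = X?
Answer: 9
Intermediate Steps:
o = 5
v(b) = 1/(5 + b) (v(b) = 1/(b + 5) = 1/(5 + b))
B(T, Q) = 2*T (B(T, Q) = T*(5 - 3) = T*2 = 2*T)
(B(v(-4), -1) + J(-5))² = (2/(5 - 4) - 5)² = (2/1 - 5)² = (2*1 - 5)² = (2 - 5)² = (-3)² = 9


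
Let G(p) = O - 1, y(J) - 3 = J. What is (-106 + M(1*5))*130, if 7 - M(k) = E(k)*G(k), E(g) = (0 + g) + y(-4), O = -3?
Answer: -10790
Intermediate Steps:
y(J) = 3 + J
G(p) = -4 (G(p) = -3 - 1 = -4)
E(g) = -1 + g (E(g) = (0 + g) + (3 - 4) = g - 1 = -1 + g)
M(k) = 3 + 4*k (M(k) = 7 - (-1 + k)*(-4) = 7 - (4 - 4*k) = 7 + (-4 + 4*k) = 3 + 4*k)
(-106 + M(1*5))*130 = (-106 + (3 + 4*(1*5)))*130 = (-106 + (3 + 4*5))*130 = (-106 + (3 + 20))*130 = (-106 + 23)*130 = -83*130 = -10790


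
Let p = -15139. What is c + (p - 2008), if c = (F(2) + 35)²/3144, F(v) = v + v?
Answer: -17969549/1048 ≈ -17147.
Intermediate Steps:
F(v) = 2*v
c = 507/1048 (c = (2*2 + 35)²/3144 = (4 + 35)²*(1/3144) = 39²*(1/3144) = 1521*(1/3144) = 507/1048 ≈ 0.48378)
c + (p - 2008) = 507/1048 + (-15139 - 2008) = 507/1048 - 17147 = -17969549/1048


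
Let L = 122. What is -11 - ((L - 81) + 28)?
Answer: -80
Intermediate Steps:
-11 - ((L - 81) + 28) = -11 - ((122 - 81) + 28) = -11 - (41 + 28) = -11 - 1*69 = -11 - 69 = -80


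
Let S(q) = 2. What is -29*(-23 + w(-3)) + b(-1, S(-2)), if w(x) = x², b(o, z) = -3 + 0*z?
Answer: 403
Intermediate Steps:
b(o, z) = -3 (b(o, z) = -3 + 0 = -3)
-29*(-23 + w(-3)) + b(-1, S(-2)) = -29*(-23 + (-3)²) - 3 = -29*(-23 + 9) - 3 = -29*(-14) - 3 = 406 - 3 = 403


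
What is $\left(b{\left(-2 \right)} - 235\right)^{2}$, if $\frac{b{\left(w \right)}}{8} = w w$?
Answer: $41209$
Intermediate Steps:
$b{\left(w \right)} = 8 w^{2}$ ($b{\left(w \right)} = 8 w w = 8 w^{2}$)
$\left(b{\left(-2 \right)} - 235\right)^{2} = \left(8 \left(-2\right)^{2} - 235\right)^{2} = \left(8 \cdot 4 - 235\right)^{2} = \left(32 - 235\right)^{2} = \left(-203\right)^{2} = 41209$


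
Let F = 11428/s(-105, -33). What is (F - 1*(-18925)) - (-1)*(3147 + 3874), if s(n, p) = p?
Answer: 844790/33 ≈ 25600.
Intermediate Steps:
F = -11428/33 (F = 11428/(-33) = 11428*(-1/33) = -11428/33 ≈ -346.30)
(F - 1*(-18925)) - (-1)*(3147 + 3874) = (-11428/33 - 1*(-18925)) - (-1)*(3147 + 3874) = (-11428/33 + 18925) - (-1)*7021 = 613097/33 - 1*(-7021) = 613097/33 + 7021 = 844790/33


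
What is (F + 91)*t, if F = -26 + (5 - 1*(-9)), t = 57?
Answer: 4503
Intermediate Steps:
F = -12 (F = -26 + (5 + 9) = -26 + 14 = -12)
(F + 91)*t = (-12 + 91)*57 = 79*57 = 4503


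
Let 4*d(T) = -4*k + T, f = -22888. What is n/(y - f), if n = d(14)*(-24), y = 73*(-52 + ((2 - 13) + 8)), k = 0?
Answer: -28/6291 ≈ -0.0044508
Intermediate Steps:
y = -4015 (y = 73*(-52 + (-11 + 8)) = 73*(-52 - 3) = 73*(-55) = -4015)
d(T) = T/4 (d(T) = (-4*0 + T)/4 = (0 + T)/4 = T/4)
n = -84 (n = ((¼)*14)*(-24) = (7/2)*(-24) = -84)
n/(y - f) = -84/(-4015 - 1*(-22888)) = -84/(-4015 + 22888) = -84/18873 = -84*1/18873 = -28/6291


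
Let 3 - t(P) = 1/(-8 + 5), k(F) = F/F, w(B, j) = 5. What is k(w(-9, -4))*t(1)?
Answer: 10/3 ≈ 3.3333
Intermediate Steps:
k(F) = 1
t(P) = 10/3 (t(P) = 3 - 1/(-8 + 5) = 3 - 1/(-3) = 3 - 1*(-1/3) = 3 + 1/3 = 10/3)
k(w(-9, -4))*t(1) = 1*(10/3) = 10/3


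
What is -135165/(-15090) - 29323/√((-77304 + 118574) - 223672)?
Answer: 9011/1006 + 29323*I*√182402/182402 ≈ 8.9573 + 68.658*I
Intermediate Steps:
-135165/(-15090) - 29323/√((-77304 + 118574) - 223672) = -135165*(-1/15090) - 29323/√(41270 - 223672) = 9011/1006 - 29323*(-I*√182402/182402) = 9011/1006 - (-29323)*I*√182402/182402 = 9011/1006 + 29323*I*√182402/182402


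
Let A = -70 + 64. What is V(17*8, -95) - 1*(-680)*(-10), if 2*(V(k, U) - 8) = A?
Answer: -6795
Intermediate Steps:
A = -6
V(k, U) = 5 (V(k, U) = 8 + (½)*(-6) = 8 - 3 = 5)
V(17*8, -95) - 1*(-680)*(-10) = 5 - 1*(-680)*(-10) = 5 + 680*(-10) = 5 - 6800 = -6795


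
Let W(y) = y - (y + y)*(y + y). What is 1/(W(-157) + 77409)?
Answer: -1/21344 ≈ -4.6852e-5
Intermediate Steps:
W(y) = y - 4*y² (W(y) = y - 2*y*2*y = y - 4*y²)
1/(W(-157) + 77409) = 1/(-157*(1 - 4*(-157)) + 77409) = 1/(-157*(1 + 628) + 77409) = 1/(-157*629 + 77409) = 1/(-98753 + 77409) = 1/(-21344) = -1/21344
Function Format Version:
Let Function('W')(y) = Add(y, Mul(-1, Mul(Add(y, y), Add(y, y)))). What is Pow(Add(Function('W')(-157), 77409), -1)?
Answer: Rational(-1, 21344) ≈ -4.6852e-5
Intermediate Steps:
Function('W')(y) = Add(y, Mul(-4, Pow(y, 2))) (Function('W')(y) = Add(y, Mul(-1, Mul(Mul(2, y), Mul(2, y)))) = Add(y, Mul(-1, Mul(4, Pow(y, 2)))) = Add(y, Mul(-4, Pow(y, 2))))
Pow(Add(Function('W')(-157), 77409), -1) = Pow(Add(Mul(-157, Add(1, Mul(-4, -157))), 77409), -1) = Pow(Add(Mul(-157, Add(1, 628)), 77409), -1) = Pow(Add(Mul(-157, 629), 77409), -1) = Pow(Add(-98753, 77409), -1) = Pow(-21344, -1) = Rational(-1, 21344)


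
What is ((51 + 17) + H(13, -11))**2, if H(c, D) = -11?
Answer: 3249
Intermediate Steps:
((51 + 17) + H(13, -11))**2 = ((51 + 17) - 11)**2 = (68 - 11)**2 = 57**2 = 3249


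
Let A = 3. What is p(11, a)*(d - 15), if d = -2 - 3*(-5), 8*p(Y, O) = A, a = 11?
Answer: -¾ ≈ -0.75000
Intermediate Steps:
p(Y, O) = 3/8 (p(Y, O) = (⅛)*3 = 3/8)
d = 13 (d = -2 + 15 = 13)
p(11, a)*(d - 15) = 3*(13 - 15)/8 = (3/8)*(-2) = -¾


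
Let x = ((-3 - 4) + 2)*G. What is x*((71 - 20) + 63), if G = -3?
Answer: 1710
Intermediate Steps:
x = 15 (x = ((-3 - 4) + 2)*(-3) = (-7 + 2)*(-3) = -5*(-3) = 15)
x*((71 - 20) + 63) = 15*((71 - 20) + 63) = 15*(51 + 63) = 15*114 = 1710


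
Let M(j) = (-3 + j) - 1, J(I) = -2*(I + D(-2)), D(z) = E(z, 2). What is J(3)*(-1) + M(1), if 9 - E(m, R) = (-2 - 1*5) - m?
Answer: 31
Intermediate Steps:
E(m, R) = 16 + m (E(m, R) = 9 - ((-2 - 1*5) - m) = 9 - ((-2 - 5) - m) = 9 - (-7 - m) = 9 + (7 + m) = 16 + m)
D(z) = 16 + z
J(I) = -28 - 2*I (J(I) = -2*(I + (16 - 2)) = -2*(I + 14) = -2*(14 + I) = -28 - 2*I)
M(j) = -4 + j
J(3)*(-1) + M(1) = (-28 - 2*3)*(-1) + (-4 + 1) = (-28 - 6)*(-1) - 3 = -34*(-1) - 3 = 34 - 3 = 31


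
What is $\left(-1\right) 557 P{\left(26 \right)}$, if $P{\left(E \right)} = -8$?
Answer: $4456$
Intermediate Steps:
$\left(-1\right) 557 P{\left(26 \right)} = \left(-1\right) 557 \left(-8\right) = \left(-557\right) \left(-8\right) = 4456$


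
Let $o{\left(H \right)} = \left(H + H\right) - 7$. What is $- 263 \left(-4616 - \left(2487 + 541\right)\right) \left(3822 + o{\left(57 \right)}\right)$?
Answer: $7898751588$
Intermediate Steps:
$o{\left(H \right)} = -7 + 2 H$ ($o{\left(H \right)} = 2 H - 7 = -7 + 2 H$)
$- 263 \left(-4616 - \left(2487 + 541\right)\right) \left(3822 + o{\left(57 \right)}\right) = - 263 \left(-4616 - \left(2487 + 541\right)\right) \left(3822 + \left(-7 + 2 \cdot 57\right)\right) = - 263 \left(-4616 - 3028\right) \left(3822 + \left(-7 + 114\right)\right) = - 263 \left(-4616 - 3028\right) \left(3822 + 107\right) = - 263 \left(-4616 - 3028\right) 3929 = - 263 \left(\left(-7644\right) 3929\right) = \left(-263\right) \left(-30033276\right) = 7898751588$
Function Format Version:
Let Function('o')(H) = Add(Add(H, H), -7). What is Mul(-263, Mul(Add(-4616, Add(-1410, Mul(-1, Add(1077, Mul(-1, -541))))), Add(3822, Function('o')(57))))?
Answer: 7898751588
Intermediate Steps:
Function('o')(H) = Add(-7, Mul(2, H)) (Function('o')(H) = Add(Mul(2, H), -7) = Add(-7, Mul(2, H)))
Mul(-263, Mul(Add(-4616, Add(-1410, Mul(-1, Add(1077, Mul(-1, -541))))), Add(3822, Function('o')(57)))) = Mul(-263, Mul(Add(-4616, Add(-1410, Mul(-1, Add(1077, Mul(-1, -541))))), Add(3822, Add(-7, Mul(2, 57))))) = Mul(-263, Mul(Add(-4616, Add(-1410, Mul(-1, Add(1077, 541)))), Add(3822, Add(-7, 114)))) = Mul(-263, Mul(Add(-4616, Add(-1410, Mul(-1, 1618))), Add(3822, 107))) = Mul(-263, Mul(Add(-4616, Add(-1410, -1618)), 3929)) = Mul(-263, Mul(Add(-4616, -3028), 3929)) = Mul(-263, Mul(-7644, 3929)) = Mul(-263, -30033276) = 7898751588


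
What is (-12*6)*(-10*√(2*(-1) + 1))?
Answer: 720*I ≈ 720.0*I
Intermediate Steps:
(-12*6)*(-10*√(2*(-1) + 1)) = -(-720)*√(-2 + 1) = -(-720)*√(-1) = -(-720)*I = 720*I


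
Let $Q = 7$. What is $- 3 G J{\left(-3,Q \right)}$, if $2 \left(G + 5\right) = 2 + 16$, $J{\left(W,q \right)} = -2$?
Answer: $24$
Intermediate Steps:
$G = 4$ ($G = -5 + \frac{2 + 16}{2} = -5 + \frac{1}{2} \cdot 18 = -5 + 9 = 4$)
$- 3 G J{\left(-3,Q \right)} = \left(-3\right) 4 \left(-2\right) = \left(-12\right) \left(-2\right) = 24$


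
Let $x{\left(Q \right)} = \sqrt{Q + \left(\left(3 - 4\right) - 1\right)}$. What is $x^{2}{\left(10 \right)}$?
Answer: $8$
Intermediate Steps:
$x{\left(Q \right)} = \sqrt{-2 + Q}$ ($x{\left(Q \right)} = \sqrt{Q - 2} = \sqrt{-2 + Q}$)
$x^{2}{\left(10 \right)} = \left(\sqrt{-2 + 10}\right)^{2} = \left(\sqrt{8}\right)^{2} = \left(2 \sqrt{2}\right)^{2} = 8$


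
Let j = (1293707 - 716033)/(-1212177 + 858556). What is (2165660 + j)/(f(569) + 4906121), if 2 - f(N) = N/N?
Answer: 382911138593/867453883881 ≈ 0.44142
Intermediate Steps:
j = -577674/353621 (j = 577674/(-353621) = 577674*(-1/353621) = -577674/353621 ≈ -1.6336)
f(N) = 1 (f(N) = 2 - N/N = 2 - 1*1 = 2 - 1 = 1)
(2165660 + j)/(f(569) + 4906121) = (2165660 - 577674/353621)/(1 + 4906121) = (765822277186/353621)/4906122 = (765822277186/353621)*(1/4906122) = 382911138593/867453883881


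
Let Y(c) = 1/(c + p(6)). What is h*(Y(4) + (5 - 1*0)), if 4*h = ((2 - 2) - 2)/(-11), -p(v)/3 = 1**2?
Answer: 3/11 ≈ 0.27273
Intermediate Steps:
p(v) = -3 (p(v) = -3*1**2 = -3*1 = -3)
h = 1/22 (h = (((2 - 2) - 2)/(-11))/4 = ((0 - 2)*(-1/11))/4 = (-2*(-1/11))/4 = (1/4)*(2/11) = 1/22 ≈ 0.045455)
Y(c) = 1/(-3 + c) (Y(c) = 1/(c - 3) = 1/(-3 + c))
h*(Y(4) + (5 - 1*0)) = (1/(-3 + 4) + (5 - 1*0))/22 = (1/1 + (5 + 0))/22 = (1 + 5)/22 = (1/22)*6 = 3/11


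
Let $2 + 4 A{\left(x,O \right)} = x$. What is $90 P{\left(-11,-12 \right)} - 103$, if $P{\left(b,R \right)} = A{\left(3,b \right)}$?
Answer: $- \frac{161}{2} \approx -80.5$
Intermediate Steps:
$A{\left(x,O \right)} = - \frac{1}{2} + \frac{x}{4}$
$P{\left(b,R \right)} = \frac{1}{4}$ ($P{\left(b,R \right)} = - \frac{1}{2} + \frac{1}{4} \cdot 3 = - \frac{1}{2} + \frac{3}{4} = \frac{1}{4}$)
$90 P{\left(-11,-12 \right)} - 103 = 90 \cdot \frac{1}{4} - 103 = \frac{45}{2} - 103 = - \frac{161}{2}$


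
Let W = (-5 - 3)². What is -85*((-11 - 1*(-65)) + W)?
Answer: -10030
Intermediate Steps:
W = 64 (W = (-8)² = 64)
-85*((-11 - 1*(-65)) + W) = -85*((-11 - 1*(-65)) + 64) = -85*((-11 + 65) + 64) = -85*(54 + 64) = -85*118 = -10030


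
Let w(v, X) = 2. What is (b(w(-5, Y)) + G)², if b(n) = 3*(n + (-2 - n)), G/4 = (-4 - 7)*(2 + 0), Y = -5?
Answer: 8836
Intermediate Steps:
G = -88 (G = 4*((-4 - 7)*(2 + 0)) = 4*(-11*2) = 4*(-22) = -88)
b(n) = -6 (b(n) = 3*(-2) = -6)
(b(w(-5, Y)) + G)² = (-6 - 88)² = (-94)² = 8836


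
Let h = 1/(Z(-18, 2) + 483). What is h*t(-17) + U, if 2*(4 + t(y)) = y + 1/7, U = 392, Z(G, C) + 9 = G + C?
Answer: 1256665/3206 ≈ 391.97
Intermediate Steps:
Z(G, C) = -9 + C + G (Z(G, C) = -9 + (G + C) = -9 + (C + G) = -9 + C + G)
t(y) = -55/14 + y/2 (t(y) = -4 + (y + 1/7)/2 = -4 + (y + ⅐)/2 = -4 + (⅐ + y)/2 = -4 + (1/14 + y/2) = -55/14 + y/2)
h = 1/458 (h = 1/((-9 + 2 - 18) + 483) = 1/(-25 + 483) = 1/458 ≈ 0.0021834)
h*t(-17) + U = (-55/14 + (½)*(-17))/458 + 392 = (-55/14 - 17/2)/458 + 392 = (1/458)*(-87/7) + 392 = -87/3206 + 392 = 1256665/3206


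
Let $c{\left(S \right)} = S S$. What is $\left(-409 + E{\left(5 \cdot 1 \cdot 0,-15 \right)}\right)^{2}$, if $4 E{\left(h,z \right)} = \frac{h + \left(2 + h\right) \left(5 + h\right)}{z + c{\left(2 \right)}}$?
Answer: $\frac{81054009}{484} \approx 1.6747 \cdot 10^{5}$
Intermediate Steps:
$c{\left(S \right)} = S^{2}$
$E{\left(h,z \right)} = \frac{h + \left(2 + h\right) \left(5 + h\right)}{4 \left(4 + z\right)}$ ($E{\left(h,z \right)} = \frac{\left(h + \left(2 + h\right) \left(5 + h\right)\right) \frac{1}{z + 2^{2}}}{4} = \frac{\left(h + \left(2 + h\right) \left(5 + h\right)\right) \frac{1}{z + 4}}{4} = \frac{\left(h + \left(2 + h\right) \left(5 + h\right)\right) \frac{1}{4 + z}}{4} = \frac{\frac{1}{4 + z} \left(h + \left(2 + h\right) \left(5 + h\right)\right)}{4} = \frac{h + \left(2 + h\right) \left(5 + h\right)}{4 \left(4 + z\right)}$)
$\left(-409 + E{\left(5 \cdot 1 \cdot 0,-15 \right)}\right)^{2} = \left(-409 + \frac{10 + \left(5 \cdot 1 \cdot 0\right)^{2} + 8 \cdot 5 \cdot 1 \cdot 0}{4 \left(4 - 15\right)}\right)^{2} = \left(-409 + \frac{10 + \left(5 \cdot 0\right)^{2} + 8 \cdot 5 \cdot 0}{4 \left(-11\right)}\right)^{2} = \left(-409 + \frac{1}{4} \left(- \frac{1}{11}\right) \left(10 + 0^{2} + 8 \cdot 0\right)\right)^{2} = \left(-409 + \frac{1}{4} \left(- \frac{1}{11}\right) \left(10 + 0 + 0\right)\right)^{2} = \left(-409 + \frac{1}{4} \left(- \frac{1}{11}\right) 10\right)^{2} = \left(-409 - \frac{5}{22}\right)^{2} = \left(- \frac{9003}{22}\right)^{2} = \frac{81054009}{484}$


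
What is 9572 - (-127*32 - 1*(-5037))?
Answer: 8599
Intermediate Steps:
9572 - (-127*32 - 1*(-5037)) = 9572 - (-4064 + 5037) = 9572 - 1*973 = 9572 - 973 = 8599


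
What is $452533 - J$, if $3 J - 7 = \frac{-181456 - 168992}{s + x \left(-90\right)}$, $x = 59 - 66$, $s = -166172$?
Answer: $\frac{112369072208}{248313} \approx 4.5253 \cdot 10^{5}$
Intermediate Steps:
$x = -7$ ($x = 59 - 66 = -7$)
$J = \frac{754621}{248313}$ ($J = \frac{7}{3} + \frac{\left(-181456 - 168992\right) \frac{1}{-166172 - -630}}{3} = \frac{7}{3} + \frac{\left(-350448\right) \frac{1}{-166172 + 630}}{3} = \frac{7}{3} + \frac{\left(-350448\right) \frac{1}{-165542}}{3} = \frac{7}{3} + \frac{\left(-350448\right) \left(- \frac{1}{165542}\right)}{3} = \frac{7}{3} + \frac{1}{3} \cdot \frac{175224}{82771} = \frac{7}{3} + \frac{58408}{82771} = \frac{754621}{248313} \approx 3.039$)
$452533 - J = 452533 - \frac{754621}{248313} = \frac{112369072208}{248313}$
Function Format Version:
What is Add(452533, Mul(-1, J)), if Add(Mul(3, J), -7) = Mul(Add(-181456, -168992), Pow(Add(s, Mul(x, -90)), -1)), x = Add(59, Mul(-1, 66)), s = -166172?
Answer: Rational(112369072208, 248313) ≈ 4.5253e+5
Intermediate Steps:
x = -7 (x = Add(59, -66) = -7)
J = Rational(754621, 248313) (J = Add(Rational(7, 3), Mul(Rational(1, 3), Mul(Add(-181456, -168992), Pow(Add(-166172, Mul(-7, -90)), -1)))) = Add(Rational(7, 3), Mul(Rational(1, 3), Mul(-350448, Pow(Add(-166172, 630), -1)))) = Add(Rational(7, 3), Mul(Rational(1, 3), Mul(-350448, Pow(-165542, -1)))) = Add(Rational(7, 3), Mul(Rational(1, 3), Mul(-350448, Rational(-1, 165542)))) = Add(Rational(7, 3), Mul(Rational(1, 3), Rational(175224, 82771))) = Add(Rational(7, 3), Rational(58408, 82771)) = Rational(754621, 248313) ≈ 3.0390)
Add(452533, Mul(-1, J)) = Add(452533, Mul(-1, Rational(754621, 248313))) = Add(452533, Rational(-754621, 248313)) = Rational(112369072208, 248313)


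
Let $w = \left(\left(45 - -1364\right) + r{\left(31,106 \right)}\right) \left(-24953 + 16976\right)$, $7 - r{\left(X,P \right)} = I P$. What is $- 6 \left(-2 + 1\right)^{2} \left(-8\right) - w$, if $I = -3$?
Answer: $13832166$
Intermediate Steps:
$r{\left(X,P \right)} = 7 + 3 P$ ($r{\left(X,P \right)} = 7 - - 3 P = 7 + 3 P$)
$w = -13832118$ ($w = \left(\left(45 - -1364\right) + \left(7 + 3 \cdot 106\right)\right) \left(-24953 + 16976\right) = \left(\left(45 + 1364\right) + \left(7 + 318\right)\right) \left(-7977\right) = \left(1409 + 325\right) \left(-7977\right) = 1734 \left(-7977\right) = -13832118$)
$- 6 \left(-2 + 1\right)^{2} \left(-8\right) - w = - 6 \left(-2 + 1\right)^{2} \left(-8\right) - -13832118 = - 6 \left(-1\right)^{2} \left(-8\right) + 13832118 = \left(-6\right) 1 \left(-8\right) + 13832118 = \left(-6\right) \left(-8\right) + 13832118 = 48 + 13832118 = 13832166$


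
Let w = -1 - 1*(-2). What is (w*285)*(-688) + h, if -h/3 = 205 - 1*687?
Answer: -194634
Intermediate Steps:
h = 1446 (h = -3*(205 - 1*687) = -3*(205 - 687) = -3*(-482) = 1446)
w = 1 (w = -1 + 2 = 1)
(w*285)*(-688) + h = (1*285)*(-688) + 1446 = 285*(-688) + 1446 = -196080 + 1446 = -194634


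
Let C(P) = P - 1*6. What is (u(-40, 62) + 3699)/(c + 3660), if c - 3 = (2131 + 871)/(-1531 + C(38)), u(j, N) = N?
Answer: 5637739/5487835 ≈ 1.0273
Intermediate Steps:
C(P) = -6 + P (C(P) = P - 6 = -6 + P)
c = 1495/1499 (c = 3 + (2131 + 871)/(-1531 + (-6 + 38)) = 3 + 3002/(-1531 + 32) = 3 + 3002/(-1499) = 3 + 3002*(-1/1499) = 3 - 3002/1499 = 1495/1499 ≈ 0.99733)
(u(-40, 62) + 3699)/(c + 3660) = (62 + 3699)/(1495/1499 + 3660) = 3761/(5487835/1499) = 3761*(1499/5487835) = 5637739/5487835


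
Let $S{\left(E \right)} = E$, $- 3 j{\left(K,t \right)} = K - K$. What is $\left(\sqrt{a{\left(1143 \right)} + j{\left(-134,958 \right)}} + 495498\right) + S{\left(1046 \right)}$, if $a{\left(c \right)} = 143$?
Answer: $496544 + \sqrt{143} \approx 4.9656 \cdot 10^{5}$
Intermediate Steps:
$j{\left(K,t \right)} = 0$ ($j{\left(K,t \right)} = - \frac{K - K}{3} = \left(- \frac{1}{3}\right) 0 = 0$)
$\left(\sqrt{a{\left(1143 \right)} + j{\left(-134,958 \right)}} + 495498\right) + S{\left(1046 \right)} = \left(\sqrt{143 + 0} + 495498\right) + 1046 = \left(\sqrt{143} + 495498\right) + 1046 = \left(495498 + \sqrt{143}\right) + 1046 = 496544 + \sqrt{143}$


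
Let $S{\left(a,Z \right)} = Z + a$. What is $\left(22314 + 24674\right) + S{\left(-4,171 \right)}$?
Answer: $47155$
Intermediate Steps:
$\left(22314 + 24674\right) + S{\left(-4,171 \right)} = \left(22314 + 24674\right) + \left(171 - 4\right) = 46988 + 167 = 47155$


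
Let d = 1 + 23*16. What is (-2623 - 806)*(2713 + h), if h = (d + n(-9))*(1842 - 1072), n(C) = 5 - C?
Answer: -1020549267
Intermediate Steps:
d = 369 (d = 1 + 368 = 369)
h = 294910 (h = (369 + (5 - 1*(-9)))*(1842 - 1072) = (369 + (5 + 9))*770 = (369 + 14)*770 = 383*770 = 294910)
(-2623 - 806)*(2713 + h) = (-2623 - 806)*(2713 + 294910) = -3429*297623 = -1020549267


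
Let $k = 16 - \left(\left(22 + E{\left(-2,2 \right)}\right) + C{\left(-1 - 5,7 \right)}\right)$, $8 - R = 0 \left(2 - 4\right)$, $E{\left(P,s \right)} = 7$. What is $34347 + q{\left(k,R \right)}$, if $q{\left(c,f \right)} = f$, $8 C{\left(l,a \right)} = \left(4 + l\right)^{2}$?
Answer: $34355$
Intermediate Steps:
$C{\left(l,a \right)} = \frac{\left(4 + l\right)^{2}}{8}$
$R = 8$ ($R = 8 - 0 \left(2 - 4\right) = 8 - 0 \left(-2\right) = 8 - 0 = 8 + 0 = 8$)
$k = - \frac{27}{2}$ ($k = 16 - \left(\left(22 + 7\right) + \frac{\left(4 - 6\right)^{2}}{8}\right) = 16 - \left(29 + \frac{\left(4 - 6\right)^{2}}{8}\right) = 16 - \left(29 + \frac{\left(-2\right)^{2}}{8}\right) = 16 - \left(29 + \frac{1}{8} \cdot 4\right) = 16 - \left(29 + \frac{1}{2}\right) = 16 - \frac{59}{2} = - \frac{27}{2} \approx -13.5$)
$34347 + q{\left(k,R \right)} = 34347 + 8 = 34355$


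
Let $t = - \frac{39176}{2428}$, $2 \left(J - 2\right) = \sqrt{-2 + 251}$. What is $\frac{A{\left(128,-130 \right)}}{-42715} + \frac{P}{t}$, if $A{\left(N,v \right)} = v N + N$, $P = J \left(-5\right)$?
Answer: $\frac{210499289}{209175355} + \frac{3035 \sqrt{249}}{19588} \approx 3.4513$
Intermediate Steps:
$J = 2 + \frac{\sqrt{249}}{2}$ ($J = 2 + \frac{\sqrt{-2 + 251}}{2} = 2 + \frac{\sqrt{249}}{2} \approx 9.8899$)
$P = -10 - \frac{5 \sqrt{249}}{2}$ ($P = \left(2 + \frac{\sqrt{249}}{2}\right) \left(-5\right) = -10 - \frac{5 \sqrt{249}}{2} \approx -49.449$)
$t = - \frac{9794}{607}$ ($t = \left(-39176\right) \frac{1}{2428} = - \frac{9794}{607} \approx -16.135$)
$A{\left(N,v \right)} = N + N v$ ($A{\left(N,v \right)} = N v + N = N + N v$)
$\frac{A{\left(128,-130 \right)}}{-42715} + \frac{P}{t} = \frac{128 \left(1 - 130\right)}{-42715} + \frac{-10 - \frac{5 \sqrt{249}}{2}}{- \frac{9794}{607}} = 128 \left(-129\right) \left(- \frac{1}{42715}\right) + \left(-10 - \frac{5 \sqrt{249}}{2}\right) \left(- \frac{607}{9794}\right) = \left(-16512\right) \left(- \frac{1}{42715}\right) + \left(\frac{3035}{4897} + \frac{3035 \sqrt{249}}{19588}\right) = \frac{16512}{42715} + \left(\frac{3035}{4897} + \frac{3035 \sqrt{249}}{19588}\right) = \frac{210499289}{209175355} + \frac{3035 \sqrt{249}}{19588}$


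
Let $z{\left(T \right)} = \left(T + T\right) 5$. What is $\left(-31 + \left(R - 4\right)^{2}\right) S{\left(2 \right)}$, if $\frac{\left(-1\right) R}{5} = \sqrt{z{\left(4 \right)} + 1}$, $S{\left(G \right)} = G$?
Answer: $2020 + 80 \sqrt{41} \approx 2532.3$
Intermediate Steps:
$z{\left(T \right)} = 10 T$ ($z{\left(T \right)} = 2 T 5 = 10 T$)
$R = - 5 \sqrt{41}$ ($R = - 5 \sqrt{10 \cdot 4 + 1} = - 5 \sqrt{40 + 1} = - 5 \sqrt{41} \approx -32.016$)
$\left(-31 + \left(R - 4\right)^{2}\right) S{\left(2 \right)} = \left(-31 + \left(- 5 \sqrt{41} - 4\right)^{2}\right) 2 = \left(-31 + \left(-4 - 5 \sqrt{41}\right)^{2}\right) 2 = -62 + 2 \left(-4 - 5 \sqrt{41}\right)^{2}$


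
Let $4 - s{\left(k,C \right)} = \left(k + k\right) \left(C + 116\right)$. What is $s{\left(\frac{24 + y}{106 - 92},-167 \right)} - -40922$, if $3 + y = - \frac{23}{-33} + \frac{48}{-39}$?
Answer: $\frac{41116186}{1001} \approx 41075.0$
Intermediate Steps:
$y = - \frac{1516}{429}$ ($y = -3 + \left(- \frac{23}{-33} + \frac{48}{-39}\right) = -3 + \left(\left(-23\right) \left(- \frac{1}{33}\right) + 48 \left(- \frac{1}{39}\right)\right) = -3 + \left(\frac{23}{33} - \frac{16}{13}\right) = -3 - \frac{229}{429} = - \frac{1516}{429} \approx -3.5338$)
$s{\left(k,C \right)} = 4 - 2 k \left(116 + C\right)$ ($s{\left(k,C \right)} = 4 - \left(k + k\right) \left(C + 116\right) = 4 - 2 k \left(116 + C\right)$)
$s{\left(\frac{24 + y}{106 - 92},-167 \right)} - -40922 = \left(4 - 232 \frac{24 - \frac{1516}{429}}{106 - 92} - - 334 \frac{24 - \frac{1516}{429}}{106 - 92}\right) - -40922 = \left(4 - 232 \frac{8780}{429 \cdot 14} - - 334 \frac{8780}{429 \cdot 14}\right) + 40922 = \left(4 - 232 \cdot \frac{8780}{429} \cdot \frac{1}{14} - - 334 \cdot \frac{8780}{429} \cdot \frac{1}{14}\right) + 40922 = \left(4 - \frac{1018480}{3003} - \left(-334\right) \frac{4390}{3003}\right) + 40922 = \left(4 - \frac{1018480}{3003} + \frac{1466260}{3003}\right) + 40922 = \frac{153264}{1001} + 40922 = \frac{41116186}{1001}$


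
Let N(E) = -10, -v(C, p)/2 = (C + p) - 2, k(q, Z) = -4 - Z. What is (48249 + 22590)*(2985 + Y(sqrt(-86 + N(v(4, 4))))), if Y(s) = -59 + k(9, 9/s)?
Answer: 206991558 + 212517*I*sqrt(6)/8 ≈ 2.0699e+8 + 65070.0*I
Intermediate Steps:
v(C, p) = 4 - 2*C - 2*p (v(C, p) = -2*((C + p) - 2) = -2*(-2 + C + p) = 4 - 2*C - 2*p)
Y(s) = -63 - 9/s (Y(s) = -59 + (-4 - 9/s) = -63 - 9/s)
(48249 + 22590)*(2985 + Y(sqrt(-86 + N(v(4, 4))))) = (48249 + 22590)*(2985 + (-63 - 9/sqrt(-86 - 10))) = 70839*(2985 + (-63 - 9*(-I*sqrt(6)/24))) = 70839*(2985 + (-63 - (-3)*I*sqrt(6)/8)) = 70839*(2985 + (-63 + 3*I*sqrt(6)/8)) = 70839*(2922 + 3*I*sqrt(6)/8) = 206991558 + 212517*I*sqrt(6)/8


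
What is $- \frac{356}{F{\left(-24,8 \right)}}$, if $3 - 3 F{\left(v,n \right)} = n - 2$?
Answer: $356$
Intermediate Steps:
$F{\left(v,n \right)} = \frac{5}{3} - \frac{n}{3}$ ($F{\left(v,n \right)} = 1 - \frac{n - 2}{3} = 1 - \frac{-2 + n}{3} = 1 - \left(- \frac{2}{3} + \frac{n}{3}\right) = \frac{5}{3} - \frac{n}{3}$)
$- \frac{356}{F{\left(-24,8 \right)}} = - \frac{356}{\frac{5}{3} - \frac{8}{3}} = - \frac{356}{-1} = \left(-356\right) \left(-1\right) = 356$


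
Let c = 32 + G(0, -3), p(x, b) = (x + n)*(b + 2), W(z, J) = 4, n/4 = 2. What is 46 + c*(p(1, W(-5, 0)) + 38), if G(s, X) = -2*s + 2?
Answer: 3174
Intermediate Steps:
n = 8 (n = 4*2 = 8)
p(x, b) = (2 + b)*(8 + x) (p(x, b) = (x + 8)*(b + 2) = (8 + x)*(2 + b) = (2 + b)*(8 + x))
G(s, X) = 2 - 2*s
c = 34 (c = 32 + (2 - 2*0) = 32 + (2 + 0) = 32 + 2 = 34)
46 + c*(p(1, W(-5, 0)) + 38) = 46 + 34*((16 + 2*1 + 8*4 + 4*1) + 38) = 46 + 34*((16 + 2 + 32 + 4) + 38) = 46 + 34*(54 + 38) = 46 + 34*92 = 46 + 3128 = 3174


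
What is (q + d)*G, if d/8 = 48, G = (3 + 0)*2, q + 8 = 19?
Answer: 2370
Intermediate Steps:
q = 11 (q = -8 + 19 = 11)
G = 6 (G = 3*2 = 6)
d = 384 (d = 8*48 = 384)
(q + d)*G = (11 + 384)*6 = 395*6 = 2370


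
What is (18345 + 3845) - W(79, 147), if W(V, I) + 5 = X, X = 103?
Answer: 22092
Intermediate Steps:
W(V, I) = 98 (W(V, I) = -5 + 103 = 98)
(18345 + 3845) - W(79, 147) = (18345 + 3845) - 1*98 = 22190 - 98 = 22092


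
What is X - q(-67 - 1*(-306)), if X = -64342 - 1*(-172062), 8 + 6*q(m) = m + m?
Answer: 322925/3 ≈ 1.0764e+5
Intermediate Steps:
q(m) = -4/3 + m/3 (q(m) = -4/3 + (m + m)/6 = -4/3 + (2*m)/6 = -4/3 + m/3)
X = 107720 (X = -64342 + 172062 = 107720)
X - q(-67 - 1*(-306)) = 107720 - (-4/3 + (-67 - 1*(-306))/3) = 107720 - (-4/3 + (-67 + 306)/3) = 107720 - (-4/3 + (1/3)*239) = 107720 - (-4/3 + 239/3) = 107720 - 1*235/3 = 107720 - 235/3 = 322925/3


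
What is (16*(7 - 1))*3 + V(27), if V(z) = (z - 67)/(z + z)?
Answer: 7756/27 ≈ 287.26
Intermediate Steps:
V(z) = (-67 + z)/(2*z) (V(z) = (-67 + z)/((2*z)) = (-67 + z)*(1/(2*z)) = (-67 + z)/(2*z))
(16*(7 - 1))*3 + V(27) = (16*(7 - 1))*3 + (½)*(-67 + 27)/27 = (16*6)*3 + (½)*(1/27)*(-40) = 96*3 - 20/27 = 288 - 20/27 = 7756/27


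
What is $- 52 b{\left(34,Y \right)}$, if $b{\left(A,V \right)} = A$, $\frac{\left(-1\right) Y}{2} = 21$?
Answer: $-1768$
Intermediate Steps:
$Y = -42$ ($Y = \left(-2\right) 21 = -42$)
$- 52 b{\left(34,Y \right)} = \left(-52\right) 34 = -1768$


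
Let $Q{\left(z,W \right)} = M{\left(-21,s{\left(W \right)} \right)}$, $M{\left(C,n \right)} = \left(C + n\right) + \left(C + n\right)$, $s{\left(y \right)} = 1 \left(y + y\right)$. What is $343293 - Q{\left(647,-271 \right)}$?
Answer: $344419$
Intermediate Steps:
$s{\left(y \right)} = 2 y$ ($s{\left(y \right)} = 1 \cdot 2 y = 2 y$)
$M{\left(C,n \right)} = 2 C + 2 n$
$Q{\left(z,W \right)} = -42 + 4 W$ ($Q{\left(z,W \right)} = 2 \left(-21\right) + 2 \cdot 2 W = -42 + 4 W$)
$343293 - Q{\left(647,-271 \right)} = 343293 - \left(-42 + 4 \left(-271\right)\right) = 343293 - \left(-42 - 1084\right) = 343293 - -1126 = 343293 + 1126 = 344419$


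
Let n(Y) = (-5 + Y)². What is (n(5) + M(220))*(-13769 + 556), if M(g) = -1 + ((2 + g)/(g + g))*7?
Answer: -7359641/220 ≈ -33453.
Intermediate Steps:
M(g) = -1 + 7*(2 + g)/(2*g) (M(g) = -1 + ((2 + g)/((2*g)))*7 = -1 + ((2 + g)*(1/(2*g)))*7 = -1 + ((2 + g)/(2*g))*7 = -1 + 7*(2 + g)/(2*g))
(n(5) + M(220))*(-13769 + 556) = ((-5 + 5)² + (5/2 + 7/220))*(-13769 + 556) = (0² + (5/2 + 7*(1/220)))*(-13213) = (0 + (5/2 + 7/220))*(-13213) = (0 + 557/220)*(-13213) = (557/220)*(-13213) = -7359641/220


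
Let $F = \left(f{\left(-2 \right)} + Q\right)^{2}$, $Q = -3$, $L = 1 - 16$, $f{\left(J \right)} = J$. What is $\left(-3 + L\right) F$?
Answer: $-450$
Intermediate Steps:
$L = -15$ ($L = 1 - 16 = -15$)
$F = 25$ ($F = \left(-2 - 3\right)^{2} = \left(-5\right)^{2} = 25$)
$\left(-3 + L\right) F = \left(-3 - 15\right) 25 = \left(-18\right) 25 = -450$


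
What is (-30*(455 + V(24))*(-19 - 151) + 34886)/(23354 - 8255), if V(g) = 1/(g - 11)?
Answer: 30625118/196287 ≈ 156.02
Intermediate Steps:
V(g) = 1/(-11 + g)
(-30*(455 + V(24))*(-19 - 151) + 34886)/(23354 - 8255) = (-30*(455 + 1/(-11 + 24))*(-19 - 151) + 34886)/(23354 - 8255) = (-30*(455 + 1/13)*(-170) + 34886)/15099 = (-30*(455 + 1/13)*(-170) + 34886)*(1/15099) = (-177480*(-170)/13 + 34886)*(1/15099) = (-30*(-1005720/13) + 34886)*(1/15099) = (30171600/13 + 34886)*(1/15099) = (30625118/13)*(1/15099) = 30625118/196287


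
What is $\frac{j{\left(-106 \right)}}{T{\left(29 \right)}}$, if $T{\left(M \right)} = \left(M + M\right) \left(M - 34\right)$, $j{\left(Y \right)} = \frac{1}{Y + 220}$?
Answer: $- \frac{1}{33060} \approx -3.0248 \cdot 10^{-5}$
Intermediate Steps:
$j{\left(Y \right)} = \frac{1}{220 + Y}$
$T{\left(M \right)} = 2 M \left(-34 + M\right)$
$\frac{j{\left(-106 \right)}}{T{\left(29 \right)}} = \frac{1}{\left(220 - 106\right) 2 \cdot 29 \left(-34 + 29\right)} = \frac{1}{114 \cdot 2 \cdot 29 \left(-5\right)} = \frac{1}{114 \left(-290\right)} = \frac{1}{114} \left(- \frac{1}{290}\right) = - \frac{1}{33060}$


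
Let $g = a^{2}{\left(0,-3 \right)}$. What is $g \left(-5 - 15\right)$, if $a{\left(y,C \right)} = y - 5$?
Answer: $-500$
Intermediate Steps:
$a{\left(y,C \right)} = -5 + y$
$g = 25$ ($g = \left(-5 + 0\right)^{2} = \left(-5\right)^{2} = 25$)
$g \left(-5 - 15\right) = 25 \left(-5 - 15\right) = 25 \left(-20\right) = -500$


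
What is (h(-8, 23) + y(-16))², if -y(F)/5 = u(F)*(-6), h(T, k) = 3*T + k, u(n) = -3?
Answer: 8281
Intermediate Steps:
h(T, k) = k + 3*T
y(F) = -90 (y(F) = -(-15)*(-6) = -5*18 = -90)
(h(-8, 23) + y(-16))² = ((23 + 3*(-8)) - 90)² = ((23 - 24) - 90)² = (-1 - 90)² = (-91)² = 8281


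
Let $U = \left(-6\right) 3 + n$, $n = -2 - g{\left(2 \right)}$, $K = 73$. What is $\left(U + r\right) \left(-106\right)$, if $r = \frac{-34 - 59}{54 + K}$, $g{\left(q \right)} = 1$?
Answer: $\frac{292560}{127} \approx 2303.6$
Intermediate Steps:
$n = -3$ ($n = -2 - 1 = -3$)
$r = - \frac{93}{127}$ ($r = \frac{-34 - 59}{54 + 73} = - \frac{93}{127} \approx -0.73228$)
$U = -21$ ($U = \left(-6\right) 3 - 3 = -18 - 3 = -21$)
$\left(U + r\right) \left(-106\right) = \left(-21 - \frac{93}{127}\right) \left(-106\right) = \left(- \frac{2760}{127}\right) \left(-106\right) = \frac{292560}{127}$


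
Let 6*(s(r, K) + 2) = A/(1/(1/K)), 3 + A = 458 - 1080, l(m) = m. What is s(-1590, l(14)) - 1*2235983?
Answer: -187823365/84 ≈ -2.2360e+6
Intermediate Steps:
A = -625 (A = -3 + (458 - 1080) = -3 - 622 = -625)
s(r, K) = -2 - 625/(6*K) (s(r, K) = -2 + (-625/K)/6 = -2 - 625/(6*K))
s(-1590, l(14)) - 1*2235983 = (-2 - 625/6/14) - 1*2235983 = (-2 - 625/6*1/14) - 2235983 = (-2 - 625/84) - 2235983 = -793/84 - 2235983 = -187823365/84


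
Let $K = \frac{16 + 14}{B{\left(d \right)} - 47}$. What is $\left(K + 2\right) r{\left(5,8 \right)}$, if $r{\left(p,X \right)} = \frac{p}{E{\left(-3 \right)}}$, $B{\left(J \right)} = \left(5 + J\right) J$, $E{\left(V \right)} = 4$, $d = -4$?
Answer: $\frac{30}{17} \approx 1.7647$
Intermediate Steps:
$B{\left(J \right)} = J \left(5 + J\right)$
$r{\left(p,X \right)} = \frac{p}{4}$
$K = - \frac{10}{17}$ ($K = \frac{16 + 14}{- 4 \left(5 - 4\right) - 47} = \frac{30}{\left(-4\right) 1 - 47} = \frac{30}{-4 - 47} = \frac{30}{-51} = 30 \left(- \frac{1}{51}\right) = - \frac{10}{17} \approx -0.58823$)
$\left(K + 2\right) r{\left(5,8 \right)} = \left(- \frac{10}{17} + 2\right) \frac{1}{4} \cdot 5 = \frac{24}{17} \cdot \frac{5}{4} = \frac{30}{17}$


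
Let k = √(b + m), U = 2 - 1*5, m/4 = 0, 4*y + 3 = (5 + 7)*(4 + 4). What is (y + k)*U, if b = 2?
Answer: -279/4 - 3*√2 ≈ -73.993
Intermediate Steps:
y = 93/4 (y = -¾ + ((5 + 7)*(4 + 4))/4 = -¾ + (12*8)/4 = -¾ + (¼)*96 = -¾ + 24 = 93/4 ≈ 23.250)
m = 0 (m = 4*0 = 0)
U = -3 (U = 2 - 5 = -3)
k = √2 (k = √(2 + 0) = √2 ≈ 1.4142)
(y + k)*U = (93/4 + √2)*(-3) = -279/4 - 3*√2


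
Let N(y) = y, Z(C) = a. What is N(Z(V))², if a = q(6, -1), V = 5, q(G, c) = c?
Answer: 1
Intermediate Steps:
a = -1
Z(C) = -1
N(Z(V))² = (-1)² = 1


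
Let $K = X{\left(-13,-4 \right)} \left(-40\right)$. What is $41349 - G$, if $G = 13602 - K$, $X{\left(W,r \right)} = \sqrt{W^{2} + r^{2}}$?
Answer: $27747 - 40 \sqrt{185} \approx 27203.0$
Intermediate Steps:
$K = - 40 \sqrt{185}$ ($K = \sqrt{\left(-13\right)^{2} + \left(-4\right)^{2}} \left(-40\right) = \sqrt{169 + 16} \left(-40\right) = \sqrt{185} \left(-40\right) = - 40 \sqrt{185} \approx -544.06$)
$G = 13602 + 40 \sqrt{185}$ ($G = 13602 - - 40 \sqrt{185} = 13602 + 40 \sqrt{185} \approx 14146.0$)
$41349 - G = 41349 - \left(13602 + 40 \sqrt{185}\right) = 27747 - 40 \sqrt{185}$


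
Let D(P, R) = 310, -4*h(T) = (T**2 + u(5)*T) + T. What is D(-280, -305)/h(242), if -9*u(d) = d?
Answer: -2790/132011 ≈ -0.021135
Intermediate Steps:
u(d) = -d/9
h(T) = -T**2/4 - T/9 (h(T) = -((T**2 + (-1/9*5)*T) + T)/4 = -((T**2 - 5*T/9) + T)/4 = -(T**2 + 4*T/9)/4 = -T**2/4 - T/9)
D(-280, -305)/h(242) = 310/((-1/36*242*(4 + 9*242))) = 310/((-1/36*242*(4 + 2178))) = 310/((-1/36*242*2182)) = 310/(-132011/9) = 310*(-9/132011) = -2790/132011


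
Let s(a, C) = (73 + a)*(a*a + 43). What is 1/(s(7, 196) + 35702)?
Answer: 1/43062 ≈ 2.3222e-5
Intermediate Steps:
s(a, C) = (43 + a**2)*(73 + a) (s(a, C) = (73 + a)*(a**2 + 43) = (73 + a)*(43 + a**2) = (43 + a**2)*(73 + a))
1/(s(7, 196) + 35702) = 1/((3139 + 7**3 + 43*7 + 73*7**2) + 35702) = 1/((3139 + 343 + 301 + 73*49) + 35702) = 1/((3139 + 343 + 301 + 3577) + 35702) = 1/(7360 + 35702) = 1/43062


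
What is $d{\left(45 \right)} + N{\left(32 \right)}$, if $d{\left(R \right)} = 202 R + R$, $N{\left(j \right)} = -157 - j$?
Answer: $8946$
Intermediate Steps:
$d{\left(R \right)} = 203 R$
$d{\left(45 \right)} + N{\left(32 \right)} = 203 \cdot 45 - 189 = 9135 - 189 = 8946$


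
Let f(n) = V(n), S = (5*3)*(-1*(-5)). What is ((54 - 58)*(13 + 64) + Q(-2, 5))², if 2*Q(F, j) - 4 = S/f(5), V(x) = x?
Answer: 356409/4 ≈ 89102.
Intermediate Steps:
S = 75 (S = 15*5 = 75)
f(n) = n
Q(F, j) = 19/2 (Q(F, j) = 2 + (75/5)/2 = 2 + (75*(⅕))/2 = 2 + (½)*15 = 2 + 15/2 = 19/2)
((54 - 58)*(13 + 64) + Q(-2, 5))² = ((54 - 58)*(13 + 64) + 19/2)² = (-4*77 + 19/2)² = (-308 + 19/2)² = (-597/2)² = 356409/4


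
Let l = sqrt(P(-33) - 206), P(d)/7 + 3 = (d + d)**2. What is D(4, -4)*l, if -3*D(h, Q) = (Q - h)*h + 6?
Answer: 26*sqrt(30265)/3 ≈ 1507.7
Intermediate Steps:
D(h, Q) = -2 - h*(Q - h)/3 (D(h, Q) = -((Q - h)*h + 6)/3 = -(h*(Q - h) + 6)/3 = -(6 + h*(Q - h))/3 = -2 - h*(Q - h)/3)
P(d) = -21 + 28*d**2 (P(d) = -21 + 7*(d + d)**2 = -21 + 7*(2*d)**2 = -21 + 7*(4*d**2) = -21 + 28*d**2)
l = sqrt(30265) (l = sqrt((-21 + 28*(-33)**2) - 206) = sqrt((-21 + 28*1089) - 206) = sqrt((-21 + 30492) - 206) = sqrt(30471 - 206) = sqrt(30265) ≈ 173.97)
D(4, -4)*l = (-2 + (1/3)*4**2 - 1/3*(-4)*4)*sqrt(30265) = (-2 + (1/3)*16 + 16/3)*sqrt(30265) = (-2 + 16/3 + 16/3)*sqrt(30265) = 26*sqrt(30265)/3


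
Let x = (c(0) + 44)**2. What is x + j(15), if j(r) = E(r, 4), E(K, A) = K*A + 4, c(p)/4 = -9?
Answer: 128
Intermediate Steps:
c(p) = -36 (c(p) = 4*(-9) = -36)
E(K, A) = 4 + A*K (E(K, A) = A*K + 4 = 4 + A*K)
j(r) = 4 + 4*r
x = 64 (x = (-36 + 44)**2 = 8**2 = 64)
x + j(15) = 64 + (4 + 4*15) = 64 + (4 + 60) = 64 + 64 = 128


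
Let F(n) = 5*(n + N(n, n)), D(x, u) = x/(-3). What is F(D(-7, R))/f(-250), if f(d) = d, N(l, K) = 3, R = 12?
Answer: -8/75 ≈ -0.10667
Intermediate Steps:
D(x, u) = -x/3 (D(x, u) = x*(-⅓) = -x/3)
F(n) = 15 + 5*n (F(n) = 5*(n + 3) = 5*(3 + n) = 15 + 5*n)
F(D(-7, R))/f(-250) = (15 + 5*(-⅓*(-7)))/(-250) = (15 + 5*(7/3))*(-1/250) = (15 + 35/3)*(-1/250) = (80/3)*(-1/250) = -8/75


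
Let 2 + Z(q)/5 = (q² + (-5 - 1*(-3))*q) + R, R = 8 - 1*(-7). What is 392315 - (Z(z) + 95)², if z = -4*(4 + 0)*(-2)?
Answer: -24209285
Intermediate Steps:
z = 32 (z = -4*4*(-2) = -16*(-2) = 32)
R = 15 (R = 8 + 7 = 15)
Z(q) = 65 - 10*q + 5*q² (Z(q) = -10 + 5*((q² + (-5 - 1*(-3))*q) + 15) = -10 + 5*((q² + (-5 + 3)*q) + 15) = -10 + 5*((q² - 2*q) + 15) = -10 + 5*(15 + q² - 2*q) = -10 + (75 - 10*q + 5*q²) = 65 - 10*q + 5*q²)
392315 - (Z(z) + 95)² = 392315 - ((65 - 10*32 + 5*32²) + 95)² = 392315 - ((65 - 320 + 5*1024) + 95)² = 392315 - ((65 - 320 + 5120) + 95)² = 392315 - (4865 + 95)² = 392315 - 1*4960² = 392315 - 1*24601600 = 392315 - 24601600 = -24209285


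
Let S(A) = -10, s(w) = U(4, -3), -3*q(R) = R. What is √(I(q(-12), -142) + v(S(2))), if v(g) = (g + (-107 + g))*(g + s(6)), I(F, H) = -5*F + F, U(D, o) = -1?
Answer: √1381 ≈ 37.162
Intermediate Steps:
q(R) = -R/3
s(w) = -1
I(F, H) = -4*F
v(g) = (-1 + g)*(-107 + 2*g) (v(g) = (g + (-107 + g))*(g - 1) = (-107 + 2*g)*(-1 + g) = (-1 + g)*(-107 + 2*g))
√(I(q(-12), -142) + v(S(2))) = √(-(-4)*(-12)/3 + (107 - 109*(-10) + 2*(-10)²)) = √(-4*4 + (107 + 1090 + 2*100)) = √(-16 + (107 + 1090 + 200)) = √(-16 + 1397) = √1381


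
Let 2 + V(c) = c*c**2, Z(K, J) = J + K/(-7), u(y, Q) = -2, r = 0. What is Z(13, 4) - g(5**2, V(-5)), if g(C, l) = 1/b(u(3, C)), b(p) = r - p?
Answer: 23/14 ≈ 1.6429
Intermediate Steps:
Z(K, J) = J - K/7 (Z(K, J) = J + K*(-1/7) = J - K/7)
V(c) = -2 + c**3 (V(c) = -2 + c*c**2 = -2 + c**3)
b(p) = -p (b(p) = 0 - p = -p)
g(C, l) = 1/2 (g(C, l) = 1/(-1*(-2)) = 1/2)
Z(13, 4) - g(5**2, V(-5)) = (4 - 1/7*13) - 1*1/2 = (4 - 13/7) - 1/2 = 15/7 - 1/2 = 23/14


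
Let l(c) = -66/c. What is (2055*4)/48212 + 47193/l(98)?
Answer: -9290658802/132583 ≈ -70074.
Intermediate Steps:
(2055*4)/48212 + 47193/l(98) = (2055*4)/48212 + 47193/((-66/98)) = 8220*(1/48212) + 47193/((-66*1/98)) = 2055/12053 + 47193/(-33/49) = 2055/12053 + 47193*(-49/33) = 2055/12053 - 770819/11 = -9290658802/132583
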